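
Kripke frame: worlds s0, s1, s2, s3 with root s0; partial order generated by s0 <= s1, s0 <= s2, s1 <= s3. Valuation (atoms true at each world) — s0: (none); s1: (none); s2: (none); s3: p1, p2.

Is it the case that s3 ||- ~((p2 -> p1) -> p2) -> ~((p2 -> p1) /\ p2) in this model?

Yes

s3 ||- ~((p2 -> p1) -> p2) -> ~((p2 -> p1) /\ p2) vacuously: no world accessible from s3 forces the antecedent ~((p2 -> p1) -> p2).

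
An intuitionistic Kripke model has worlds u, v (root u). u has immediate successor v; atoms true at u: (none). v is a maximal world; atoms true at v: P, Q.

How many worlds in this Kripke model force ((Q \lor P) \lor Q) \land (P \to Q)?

u: does not force it — u \nVdash ((Q \lor P) \lor Q) \land (P \to Q) since u fails (Q \lor P) \lor Q.
v: forces it.
Worlds forcing the formula: {v}.

1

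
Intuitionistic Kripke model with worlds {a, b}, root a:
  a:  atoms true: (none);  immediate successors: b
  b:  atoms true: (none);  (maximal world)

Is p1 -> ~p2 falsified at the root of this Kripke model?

a ||- p1 -> ~p2 vacuously: no world accessible from a forces the antecedent p1.
So the root a forces p1 -> ~p2; the model is not a countermodel.

No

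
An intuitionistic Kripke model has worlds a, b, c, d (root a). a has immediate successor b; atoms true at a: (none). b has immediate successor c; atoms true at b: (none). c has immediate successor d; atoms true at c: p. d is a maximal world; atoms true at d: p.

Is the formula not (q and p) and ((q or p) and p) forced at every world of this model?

No

Not every world: a does not force not (q and p) and ((q or p) and p).
a does not force not (q and p) and ((q or p) and p) since a fails (q or p) and p.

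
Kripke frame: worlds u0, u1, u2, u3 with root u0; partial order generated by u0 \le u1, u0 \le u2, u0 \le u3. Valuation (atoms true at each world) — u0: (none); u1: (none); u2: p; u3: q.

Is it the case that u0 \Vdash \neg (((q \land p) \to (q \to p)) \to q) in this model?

u0 \nVdash \neg (((q \land p) \to (q \to p)) \to q) since u3 is accessible from u0 and u3 \Vdash ((q \land p) \to (q \to p)) \to q.
u3 \Vdash ((q \land p) \to (q \to p)) \to q: every world accessible from u3 that forces (q \land p) \to (q \to p) (namely u3) also forces q.

No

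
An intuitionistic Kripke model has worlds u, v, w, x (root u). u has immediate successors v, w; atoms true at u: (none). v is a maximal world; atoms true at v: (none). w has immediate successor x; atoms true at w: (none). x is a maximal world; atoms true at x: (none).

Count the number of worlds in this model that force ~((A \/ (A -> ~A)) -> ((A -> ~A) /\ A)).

u: forces it.
v: forces it.
w: forces it.
x: forces it.
Worlds forcing the formula: {u, v, w, x}.

4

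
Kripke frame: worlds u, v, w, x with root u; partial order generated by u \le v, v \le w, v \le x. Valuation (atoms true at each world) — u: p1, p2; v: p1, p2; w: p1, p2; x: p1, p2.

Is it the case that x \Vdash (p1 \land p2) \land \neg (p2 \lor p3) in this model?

x \nVdash (p1 \land p2) \land \neg (p2 \lor p3) since x fails \neg (p2 \lor p3).

No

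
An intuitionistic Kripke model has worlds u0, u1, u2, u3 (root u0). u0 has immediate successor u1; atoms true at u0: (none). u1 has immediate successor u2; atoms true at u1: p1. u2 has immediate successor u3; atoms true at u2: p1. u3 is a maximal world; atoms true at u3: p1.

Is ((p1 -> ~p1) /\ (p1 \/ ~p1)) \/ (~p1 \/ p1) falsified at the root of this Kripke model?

u0 ||-/- ((p1 -> ~p1) /\ (p1 \/ ~p1)) \/ (~p1 \/ p1): neither disjunct is forced at u0.
u0 ||-/- (p1 -> ~p1) /\ (p1 \/ ~p1) since u0 fails p1 -> ~p1.
So the root u0 does not force ((p1 -> ~p1) /\ (p1 \/ ~p1)) \/ (~p1 \/ p1); the model is a countermodel.

Yes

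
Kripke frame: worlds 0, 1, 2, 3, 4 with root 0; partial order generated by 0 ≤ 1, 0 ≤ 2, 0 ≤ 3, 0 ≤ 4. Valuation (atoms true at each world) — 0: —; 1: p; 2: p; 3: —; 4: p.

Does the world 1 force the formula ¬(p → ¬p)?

1 ⊩ ¬(p → ¬p): no world accessible from 1 forces p → ¬p.

Yes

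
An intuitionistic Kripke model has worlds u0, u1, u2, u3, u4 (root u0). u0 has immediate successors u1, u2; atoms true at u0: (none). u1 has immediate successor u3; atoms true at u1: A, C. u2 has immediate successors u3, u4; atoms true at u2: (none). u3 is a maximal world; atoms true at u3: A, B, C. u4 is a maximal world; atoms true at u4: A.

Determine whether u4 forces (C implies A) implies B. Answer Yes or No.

No

u4 does not force (C implies A) implies B: already at u4 itself, u4 forces C implies A but u4 does not force B.
u4 lacks atom B, so u4 does not force B.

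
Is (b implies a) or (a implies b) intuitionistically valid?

This is the Gödel–Dummett linearity axiom, which is not intuitionistically valid.
A Kripke countermodel: worlds u, v, w; order generated by u <= v, u <= w; atoms true at each world — u:{}; v:{b}; w:{a}.
u does not force (b implies a) or (a implies b): neither disjunct is forced at u.
u does not force b implies a: at the accessible world v, v forces b but v does not force a.
v lacks atom a, so v does not force a.
So the root u does not force the formula.

No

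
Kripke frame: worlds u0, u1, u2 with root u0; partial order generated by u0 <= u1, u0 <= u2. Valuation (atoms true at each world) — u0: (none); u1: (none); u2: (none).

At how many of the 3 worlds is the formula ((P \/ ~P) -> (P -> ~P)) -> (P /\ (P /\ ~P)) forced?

u0: does not force it — u0 ||-/- ((P \/ ~P) -> (P -> ~P)) -> (P /\ (P /\ ~P)): already at u0 itself, u0 ||- (P \/ ~P) -> (P -> ~P) but u0 ||-/- P /\ (P /\ ~P).
u1: does not force it — u1 ||-/- ((P \/ ~P) -> (P -> ~P)) -> (P /\ (P /\ ~P)): already at u1 itself, u1 ||- (P \/ ~P) -> (P -> ~P) but u1 ||-/- P /\ (P /\ ~P).
u2: does not force it — u2 ||-/- ((P \/ ~P) -> (P -> ~P)) -> (P /\ (P /\ ~P)): already at u2 itself, u2 ||- (P \/ ~P) -> (P -> ~P) but u2 ||-/- P /\ (P /\ ~P).
Worlds forcing the formula: { }.

0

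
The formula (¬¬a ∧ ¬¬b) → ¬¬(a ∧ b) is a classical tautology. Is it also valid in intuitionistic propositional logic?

Yes

This is the distribution of double negation over conjunction, which is intuitionistically derivable.
Assume ¬¬a, ¬¬b, and ¬(a ∧ b). From a we'd get ¬b (since a ∧ b is refuted), contradicting ¬¬b; so ¬a, contradicting ¬¬a.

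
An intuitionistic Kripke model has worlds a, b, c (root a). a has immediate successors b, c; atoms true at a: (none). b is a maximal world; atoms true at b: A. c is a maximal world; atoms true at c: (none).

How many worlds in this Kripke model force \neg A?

a: does not force it — a \nVdash \neg A since b is accessible from a and b \Vdash A.
b: does not force it — b \nVdash \neg A since b is accessible from b and b \Vdash A.
c: forces it.
Worlds forcing the formula: {c}.

1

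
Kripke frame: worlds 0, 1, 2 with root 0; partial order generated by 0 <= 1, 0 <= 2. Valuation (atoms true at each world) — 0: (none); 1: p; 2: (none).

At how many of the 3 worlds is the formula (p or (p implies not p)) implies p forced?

0: does not force it — 0 does not force (p or (p implies not p)) implies p: at the accessible world 2, 2 forces p or (p implies not p) but 2 does not force p.
1: forces it.
2: does not force it — 2 does not force (p or (p implies not p)) implies p: already at 2 itself, 2 forces p or (p implies not p) but 2 does not force p.
Worlds forcing the formula: {1}.

1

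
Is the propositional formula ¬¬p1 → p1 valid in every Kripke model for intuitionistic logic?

This is double-negation elimination, which is not intuitionistically valid.
A Kripke countermodel: worlds s0, s1; order generated by s0 ≤ s1; atoms true at each world — s0:{}; s1:{p1}.
s0 ⊮ ¬¬p1 → p1: already at s0 itself, s0 ⊩ ¬¬p1 but s0 ⊮ p1.
s0 lacks atom p1, so s0 ⊮ p1.
So the root s0 does not force the formula.

No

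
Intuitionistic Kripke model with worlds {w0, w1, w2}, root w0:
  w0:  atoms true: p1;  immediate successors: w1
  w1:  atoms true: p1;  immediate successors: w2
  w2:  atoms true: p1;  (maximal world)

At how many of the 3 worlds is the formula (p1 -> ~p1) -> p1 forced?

3

w0: forces it.
w1: forces it.
w2: forces it.
Worlds forcing the formula: {w0, w1, w2}.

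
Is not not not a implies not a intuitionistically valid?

This is triple-negation reduction, which is intuitionistically derivable.
Assume not not not a and suppose a. Then not not a (double-negation introduction), contradicting not not not a. So not a.

Yes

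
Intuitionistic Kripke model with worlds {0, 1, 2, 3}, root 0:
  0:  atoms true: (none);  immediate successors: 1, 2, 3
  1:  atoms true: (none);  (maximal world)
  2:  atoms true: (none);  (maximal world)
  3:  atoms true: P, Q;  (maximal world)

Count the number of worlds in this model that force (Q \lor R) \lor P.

0: does not force it — 0 \nVdash (Q \lor R) \lor P: neither disjunct is forced at 0.
1: does not force it — 1 \nVdash (Q \lor R) \lor P: neither disjunct is forced at 1.
2: does not force it — 2 \nVdash (Q \lor R) \lor P: neither disjunct is forced at 2.
3: forces it.
Worlds forcing the formula: {3}.

1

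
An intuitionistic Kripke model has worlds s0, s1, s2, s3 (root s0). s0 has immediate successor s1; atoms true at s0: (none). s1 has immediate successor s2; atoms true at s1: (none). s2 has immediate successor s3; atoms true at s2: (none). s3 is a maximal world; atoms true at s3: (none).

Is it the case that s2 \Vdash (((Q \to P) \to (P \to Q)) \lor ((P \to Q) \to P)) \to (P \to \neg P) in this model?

Yes

s2 \Vdash (((Q \to P) \to (P \to Q)) \lor ((P \to Q) \to P)) \to (P \to \neg P): every world accessible from s2 that forces ((Q \to P) \to (P \to Q)) \lor ((P \to Q) \to P) (namely s2, s3) also forces P \to \neg P.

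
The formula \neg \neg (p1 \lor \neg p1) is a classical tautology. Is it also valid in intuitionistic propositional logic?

This is the double negation of excluded middle, which is intuitionistically derivable.
Assuming \neg (p1 \lor \neg p1): from p1 we'd get p1 \lor \neg p1, so \neg p1; but then p1 \lor \neg p1 again — contradiction. Hence \neg \neg (p1 \lor \neg p1).

Yes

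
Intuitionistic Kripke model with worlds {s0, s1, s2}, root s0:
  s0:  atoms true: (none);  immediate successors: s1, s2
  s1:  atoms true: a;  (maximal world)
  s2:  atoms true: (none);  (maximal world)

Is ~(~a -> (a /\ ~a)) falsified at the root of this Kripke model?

s0 ||-/- ~(~a -> (a /\ ~a)) since s1 is accessible from s0 and s1 ||- ~a -> (a /\ ~a).
s1 ||- ~a -> (a /\ ~a) vacuously: no world accessible from s1 forces the antecedent ~a.
So the root s0 does not force ~(~a -> (a /\ ~a)); the model is a countermodel.

Yes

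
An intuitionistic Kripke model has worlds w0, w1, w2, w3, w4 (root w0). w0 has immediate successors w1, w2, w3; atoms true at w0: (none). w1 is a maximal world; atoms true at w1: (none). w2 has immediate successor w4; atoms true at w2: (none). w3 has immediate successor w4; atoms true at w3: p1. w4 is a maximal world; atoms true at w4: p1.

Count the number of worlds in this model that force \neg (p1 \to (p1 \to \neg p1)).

w0: does not force it — w0 \nVdash \neg (p1 \to (p1 \to \neg p1)) since w1 is accessible from w0 and w1 \Vdash p1 \to (p1 \to \neg p1).
w1: does not force it.
w2: forces it.
w3: forces it.
w4: forces it.
Worlds forcing the formula: {w2, w3, w4}.

3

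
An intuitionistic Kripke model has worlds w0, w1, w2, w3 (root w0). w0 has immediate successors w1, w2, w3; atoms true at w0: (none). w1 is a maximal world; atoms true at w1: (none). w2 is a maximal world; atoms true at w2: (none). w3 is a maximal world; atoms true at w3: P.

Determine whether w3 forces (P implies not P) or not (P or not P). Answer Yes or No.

w3 does not force (P implies not P) or not (P or not P): neither disjunct is forced at w3.
w3 does not force P implies not P: already at w3 itself, w3 forces P but w3 does not force not P.
w3 does not force not P since w3 is accessible from w3 and w3 forces P.

No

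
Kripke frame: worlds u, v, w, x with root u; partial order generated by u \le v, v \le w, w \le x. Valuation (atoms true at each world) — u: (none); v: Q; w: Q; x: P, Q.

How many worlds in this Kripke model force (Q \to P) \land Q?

1

u: does not force it — u \nVdash (Q \to P) \land Q since u fails Q \to P.
v: does not force it — v \nVdash (Q \to P) \land Q since v fails Q \to P.
w: does not force it.
x: forces it.
Worlds forcing the formula: {x}.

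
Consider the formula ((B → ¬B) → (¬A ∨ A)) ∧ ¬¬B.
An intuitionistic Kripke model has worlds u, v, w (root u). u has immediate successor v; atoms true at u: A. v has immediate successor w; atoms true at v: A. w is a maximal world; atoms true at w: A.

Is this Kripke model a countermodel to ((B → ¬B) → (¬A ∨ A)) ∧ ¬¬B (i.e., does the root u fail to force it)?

u ⊮ ((B → ¬B) → (¬A ∨ A)) ∧ ¬¬B since u fails ¬¬B.
So the root u does not force ((B → ¬B) → (¬A ∨ A)) ∧ ¬¬B; the model is a countermodel.

Yes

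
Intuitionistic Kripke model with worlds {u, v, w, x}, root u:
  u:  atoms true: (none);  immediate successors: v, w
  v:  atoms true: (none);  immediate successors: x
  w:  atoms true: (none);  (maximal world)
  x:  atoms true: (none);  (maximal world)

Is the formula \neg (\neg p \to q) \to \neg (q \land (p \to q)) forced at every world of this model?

Yes

u \Vdash \neg (\neg p \to q) \to \neg (q \land (p \to q)): every world accessible from u that forces \neg (\neg p \to q) (namely u, v, w, x) also forces \neg (q \land (p \to q)).
Since the root u forces \neg (\neg p \to q) \to \neg (q \land (p \to q)) and forcing is persistent (monotone upward), every world forces it.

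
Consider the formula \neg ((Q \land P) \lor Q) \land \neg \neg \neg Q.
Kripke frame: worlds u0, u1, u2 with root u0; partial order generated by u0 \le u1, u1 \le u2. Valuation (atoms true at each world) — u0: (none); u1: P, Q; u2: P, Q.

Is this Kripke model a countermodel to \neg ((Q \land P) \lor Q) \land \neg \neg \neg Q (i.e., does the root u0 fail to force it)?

Yes

u0 \nVdash \neg ((Q \land P) \lor Q) \land \neg \neg \neg Q since u0 fails \neg ((Q \land P) \lor Q).
So the root u0 does not force \neg ((Q \land P) \lor Q) \land \neg \neg \neg Q; the model is a countermodel.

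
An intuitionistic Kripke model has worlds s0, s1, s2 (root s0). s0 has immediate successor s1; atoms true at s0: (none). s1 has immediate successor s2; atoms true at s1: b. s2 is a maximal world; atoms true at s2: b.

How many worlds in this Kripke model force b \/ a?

s0: does not force it — s0 ||-/- b \/ a: neither disjunct is forced at s0.
s1: forces it.
s2: forces it.
Worlds forcing the formula: {s1, s2}.

2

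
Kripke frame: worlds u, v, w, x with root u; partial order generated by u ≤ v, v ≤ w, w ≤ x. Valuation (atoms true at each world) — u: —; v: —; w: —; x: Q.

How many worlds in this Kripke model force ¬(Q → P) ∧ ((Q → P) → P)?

u: forces it.
v: forces it.
w: forces it.
x: forces it.
Worlds forcing the formula: {u, v, w, x}.

4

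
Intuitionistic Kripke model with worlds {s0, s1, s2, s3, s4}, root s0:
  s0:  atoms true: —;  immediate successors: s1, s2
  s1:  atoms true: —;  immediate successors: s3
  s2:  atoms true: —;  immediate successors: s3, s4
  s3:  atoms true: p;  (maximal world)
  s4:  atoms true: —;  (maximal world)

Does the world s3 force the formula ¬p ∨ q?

No

s3 ⊮ ¬p ∨ q: neither disjunct is forced at s3.
s3 ⊮ ¬p since s3 is accessible from s3 and s3 ⊩ p.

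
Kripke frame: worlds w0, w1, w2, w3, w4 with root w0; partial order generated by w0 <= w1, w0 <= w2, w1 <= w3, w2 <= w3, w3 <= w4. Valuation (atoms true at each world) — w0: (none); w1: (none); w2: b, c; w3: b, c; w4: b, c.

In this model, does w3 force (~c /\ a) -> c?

Yes

w3 ||- (~c /\ a) -> c vacuously: no world accessible from w3 forces the antecedent ~c /\ a.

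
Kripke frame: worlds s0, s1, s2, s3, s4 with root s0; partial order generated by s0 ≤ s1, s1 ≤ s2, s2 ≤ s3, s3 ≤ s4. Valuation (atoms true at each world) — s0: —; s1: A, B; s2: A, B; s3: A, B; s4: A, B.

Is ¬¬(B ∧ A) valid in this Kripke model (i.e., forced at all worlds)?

s0 ⊩ ¬¬(B ∧ A): no world accessible from s0 forces ¬(B ∧ A).
Since the root s0 forces ¬¬(B ∧ A) and forcing is persistent (monotone upward), every world forces it.

Yes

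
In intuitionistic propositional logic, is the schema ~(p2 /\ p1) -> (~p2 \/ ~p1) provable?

No

This is the constructively invalid direction of De Morgan's law for conjunction, which is not intuitionistically valid.
A Kripke countermodel: worlds 0, 1, 2; order generated by 0 <= 1, 0 <= 2; atoms true at each world — 0:{}; 1:{p2}; 2:{p1}.
0 ||-/- ~(p2 /\ p1) -> (~p2 \/ ~p1): already at 0 itself, 0 ||- ~(p2 /\ p1) but 0 ||-/- ~p2 \/ ~p1.
0 ||-/- ~p2 \/ ~p1: neither disjunct is forced at 0.
0 ||-/- ~p2 since 1 is accessible from 0 and 1 ||- p2.
So the root 0 does not force the formula.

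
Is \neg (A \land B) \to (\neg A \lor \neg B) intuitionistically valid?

This is the constructively invalid direction of De Morgan's law for conjunction, which is not intuitionistically valid.
A Kripke countermodel: worlds 0, 1, 2; order generated by 0 \le 1, 0 \le 2; atoms true at each world — 0:{}; 1:{A}; 2:{B}.
0 \nVdash \neg (A \land B) \to (\neg A \lor \neg B): already at 0 itself, 0 \Vdash \neg (A \land B) but 0 \nVdash \neg A \lor \neg B.
0 \nVdash \neg A \lor \neg B: neither disjunct is forced at 0.
0 \nVdash \neg A since 1 is accessible from 0 and 1 \Vdash A.
So the root 0 does not force the formula.

No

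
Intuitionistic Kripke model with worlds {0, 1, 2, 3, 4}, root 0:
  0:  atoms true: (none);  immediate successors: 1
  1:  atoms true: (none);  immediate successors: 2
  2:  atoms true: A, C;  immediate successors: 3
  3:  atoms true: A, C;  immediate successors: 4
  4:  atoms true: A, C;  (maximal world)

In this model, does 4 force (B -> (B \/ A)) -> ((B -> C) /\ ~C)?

No

4 ||-/- (B -> (B \/ A)) -> ((B -> C) /\ ~C): already at 4 itself, 4 ||- B -> (B \/ A) but 4 ||-/- (B -> C) /\ ~C.
4 ||-/- (B -> C) /\ ~C since 4 fails ~C.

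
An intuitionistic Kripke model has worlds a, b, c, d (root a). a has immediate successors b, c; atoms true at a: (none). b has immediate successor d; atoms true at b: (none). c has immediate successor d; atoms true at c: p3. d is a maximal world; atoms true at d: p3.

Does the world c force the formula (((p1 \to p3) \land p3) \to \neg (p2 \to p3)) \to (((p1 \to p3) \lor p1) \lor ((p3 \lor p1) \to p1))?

c \Vdash (((p1 \to p3) \land p3) \to \neg (p2 \to p3)) \to (((p1 \to p3) \lor p1) \lor ((p3 \lor p1) \to p1)) vacuously: no world accessible from c forces the antecedent ((p1 \to p3) \land p3) \to \neg (p2 \to p3).

Yes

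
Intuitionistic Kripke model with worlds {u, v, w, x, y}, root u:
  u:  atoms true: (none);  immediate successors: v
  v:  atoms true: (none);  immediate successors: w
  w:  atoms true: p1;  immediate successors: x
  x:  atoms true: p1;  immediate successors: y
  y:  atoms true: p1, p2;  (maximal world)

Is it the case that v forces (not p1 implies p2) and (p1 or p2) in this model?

v does not force (not p1 implies p2) and (p1 or p2) since v fails p1 or p2.

No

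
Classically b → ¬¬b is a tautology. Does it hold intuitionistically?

Yes

This is double-negation introduction, which is intuitionistically derivable.
If a world forces b then every accessible world forces b (persistence), so none forces ¬b; hence ¬¬b.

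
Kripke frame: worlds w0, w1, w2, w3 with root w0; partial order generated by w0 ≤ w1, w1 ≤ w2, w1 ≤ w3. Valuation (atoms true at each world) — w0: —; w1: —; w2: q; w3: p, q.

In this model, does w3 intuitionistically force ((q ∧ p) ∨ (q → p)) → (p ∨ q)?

w3 ⊩ ((q ∧ p) ∨ (q → p)) → (p ∨ q): every world accessible from w3 that forces (q ∧ p) ∨ (q → p) (namely w3) also forces p ∨ q.

Yes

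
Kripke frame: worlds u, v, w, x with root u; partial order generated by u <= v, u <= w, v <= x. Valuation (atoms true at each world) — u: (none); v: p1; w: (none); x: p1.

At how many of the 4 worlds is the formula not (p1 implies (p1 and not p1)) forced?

2

u: does not force it — u does not force not (p1 implies (p1 and not p1)) since w is accessible from u and w forces p1 implies (p1 and not p1).
v: forces it.
w: does not force it — w does not force not (p1 implies (p1 and not p1)) since w is accessible from w and w forces p1 implies (p1 and not p1).
x: forces it.
Worlds forcing the formula: {v, x}.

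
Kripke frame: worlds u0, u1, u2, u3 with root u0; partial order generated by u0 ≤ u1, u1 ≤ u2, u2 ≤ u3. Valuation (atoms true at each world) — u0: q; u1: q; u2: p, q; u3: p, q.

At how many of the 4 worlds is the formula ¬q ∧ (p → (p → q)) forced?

0

u0: does not force it — u0 ⊮ ¬q ∧ (p → (p → q)) since u0 fails ¬q.
u1: does not force it.
u2: does not force it.
u3: does not force it.
Worlds forcing the formula: { }.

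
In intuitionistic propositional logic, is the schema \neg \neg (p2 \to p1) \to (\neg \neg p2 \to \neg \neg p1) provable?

Yes

This is the distribution of double negation over implication, which is intuitionistically derivable.
Assume \neg \neg (p2 \to p1) and \neg \neg p2; suppose \neg p1. Then p2 \to p1 would give \neg p2 (by contraposition), contradicting \neg \neg p2; so \neg (p2 \to p1), contradicting \neg \neg (p2 \to p1). Hence \neg \neg p1.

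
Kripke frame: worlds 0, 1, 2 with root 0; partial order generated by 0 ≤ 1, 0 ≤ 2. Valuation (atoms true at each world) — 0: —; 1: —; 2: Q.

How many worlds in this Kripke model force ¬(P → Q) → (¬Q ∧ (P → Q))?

0: forces it.
1: forces it.
2: forces it.
Worlds forcing the formula: {0, 1, 2}.

3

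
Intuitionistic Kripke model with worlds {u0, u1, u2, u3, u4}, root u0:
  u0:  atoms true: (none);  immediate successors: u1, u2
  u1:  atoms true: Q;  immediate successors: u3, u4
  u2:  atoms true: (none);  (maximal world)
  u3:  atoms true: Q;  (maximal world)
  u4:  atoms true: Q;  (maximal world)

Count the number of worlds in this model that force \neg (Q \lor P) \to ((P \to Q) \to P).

3

u0: does not force it — u0 \nVdash \neg (Q \lor P) \to ((P \to Q) \to P): at the accessible world u2, u2 \Vdash \neg (Q \lor P) but u2 \nVdash (P \to Q) \to P.
u1: forces it.
u2: does not force it — u2 \nVdash \neg (Q \lor P) \to ((P \to Q) \to P): already at u2 itself, u2 \Vdash \neg (Q \lor P) but u2 \nVdash (P \to Q) \to P.
u3: forces it.
u4: forces it.
Worlds forcing the formula: {u1, u3, u4}.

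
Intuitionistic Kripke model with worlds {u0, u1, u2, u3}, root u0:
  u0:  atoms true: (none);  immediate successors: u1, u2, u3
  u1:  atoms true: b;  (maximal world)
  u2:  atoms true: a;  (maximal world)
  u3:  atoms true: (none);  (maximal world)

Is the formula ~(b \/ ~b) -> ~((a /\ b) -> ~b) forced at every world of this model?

u0 ||- ~(b \/ ~b) -> ~((a /\ b) -> ~b) vacuously: no world accessible from u0 forces the antecedent ~(b \/ ~b).
Since the root u0 forces ~(b \/ ~b) -> ~((a /\ b) -> ~b) and forcing is persistent (monotone upward), every world forces it.

Yes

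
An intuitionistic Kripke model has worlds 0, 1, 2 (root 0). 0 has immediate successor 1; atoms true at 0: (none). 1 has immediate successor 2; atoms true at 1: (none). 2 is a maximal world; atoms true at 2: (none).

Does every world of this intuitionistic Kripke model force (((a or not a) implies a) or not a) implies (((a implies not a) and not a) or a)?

0 forces (((a or not a) implies a) or not a) implies (((a implies not a) and not a) or a): every world accessible from 0 that forces ((a or not a) implies a) or not a (namely 0, 1, 2) also forces ((a implies not a) and not a) or a.
Since the root 0 forces (((a or not a) implies a) or not a) implies (((a implies not a) and not a) or a) and forcing is persistent (monotone upward), every world forces it.

Yes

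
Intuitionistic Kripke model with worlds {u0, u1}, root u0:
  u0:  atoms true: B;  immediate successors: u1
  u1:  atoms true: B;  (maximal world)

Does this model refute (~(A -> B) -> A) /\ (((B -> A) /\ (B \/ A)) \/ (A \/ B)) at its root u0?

No

u0 ||- (~(A -> B) -> A) /\ (((B -> A) /\ (B \/ A)) \/ (A \/ B)) since u0 forces both conjuncts.
So the root u0 forces (~(A -> B) -> A) /\ (((B -> A) /\ (B \/ A)) \/ (A \/ B)); the model is not a countermodel.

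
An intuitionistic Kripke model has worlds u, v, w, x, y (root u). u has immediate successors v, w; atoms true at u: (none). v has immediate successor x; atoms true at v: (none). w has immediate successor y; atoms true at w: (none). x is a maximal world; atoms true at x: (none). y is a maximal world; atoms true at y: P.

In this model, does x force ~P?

x ||- ~P: no world accessible from x forces P.

Yes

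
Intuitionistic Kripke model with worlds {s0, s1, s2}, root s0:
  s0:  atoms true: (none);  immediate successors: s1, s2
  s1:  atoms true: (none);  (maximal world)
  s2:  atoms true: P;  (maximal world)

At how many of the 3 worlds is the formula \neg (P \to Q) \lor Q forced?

s0: does not force it — s0 \nVdash \neg (P \to Q) \lor Q: neither disjunct is forced at s0.
s1: does not force it — s1 \nVdash \neg (P \to Q) \lor Q: neither disjunct is forced at s1.
s2: forces it.
Worlds forcing the formula: {s2}.

1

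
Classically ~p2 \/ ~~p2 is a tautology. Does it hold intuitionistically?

This is the weak law of excluded middle, which is not intuitionistically valid.
A Kripke countermodel: worlds s0, s1, s2; order generated by s0 <= s1, s0 <= s2; atoms true at each world — s0:{}; s1:{p2}; s2:{}.
s0 ||-/- ~p2 \/ ~~p2: neither disjunct is forced at s0.
s0 ||-/- ~p2 since s1 is accessible from s0 and s1 ||- p2.
So the root s0 does not force the formula.

No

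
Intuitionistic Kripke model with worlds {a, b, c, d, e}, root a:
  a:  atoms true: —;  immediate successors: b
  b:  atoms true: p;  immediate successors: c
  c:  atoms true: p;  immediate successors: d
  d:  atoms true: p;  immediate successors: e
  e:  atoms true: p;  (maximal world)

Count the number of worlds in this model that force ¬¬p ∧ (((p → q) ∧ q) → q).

a: forces it.
b: forces it.
c: forces it.
d: forces it.
e: forces it.
Worlds forcing the formula: {a, b, c, d, e}.

5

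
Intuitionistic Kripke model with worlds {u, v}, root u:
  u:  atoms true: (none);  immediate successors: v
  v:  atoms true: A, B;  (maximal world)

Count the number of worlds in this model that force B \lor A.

1

u: does not force it — u \nVdash B \lor A: neither disjunct is forced at u.
v: forces it.
Worlds forcing the formula: {v}.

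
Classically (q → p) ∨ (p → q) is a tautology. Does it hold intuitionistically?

This is the Gödel–Dummett linearity axiom, which is not intuitionistically valid.
A Kripke countermodel: worlds w0, w1, w2; order generated by w0 ≤ w1, w0 ≤ w2; atoms true at each world — w0:{}; w1:{q}; w2:{p}.
w0 ⊮ (q → p) ∨ (p → q): neither disjunct is forced at w0.
w0 ⊮ q → p: at the accessible world w1, w1 ⊩ q but w1 ⊮ p.
w1 lacks atom p, so w1 ⊮ p.
So the root w0 does not force the formula.

No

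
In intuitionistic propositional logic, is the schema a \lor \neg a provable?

No

This is the law of excluded middle, which is not intuitionistically valid.
A Kripke countermodel: worlds u0, u1; order generated by u0 \le u1; atoms true at each world — u0:{}; u1:{a}.
u0 \nVdash a \lor \neg a: neither disjunct is forced at u0.
u0 lacks atom a, so u0 \nVdash a.
So the root u0 does not force the formula.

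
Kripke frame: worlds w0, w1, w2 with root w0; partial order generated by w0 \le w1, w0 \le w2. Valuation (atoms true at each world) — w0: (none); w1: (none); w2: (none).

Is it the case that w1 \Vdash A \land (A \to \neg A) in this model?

w1 \nVdash A \land (A \to \neg A) since w1 fails A.

No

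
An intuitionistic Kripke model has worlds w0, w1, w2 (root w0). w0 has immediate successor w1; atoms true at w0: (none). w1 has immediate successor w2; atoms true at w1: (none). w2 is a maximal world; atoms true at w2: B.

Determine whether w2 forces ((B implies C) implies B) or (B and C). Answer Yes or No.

w2 forces ((B implies C) implies B) or (B and C) via the disjunct (B implies C) implies B.

Yes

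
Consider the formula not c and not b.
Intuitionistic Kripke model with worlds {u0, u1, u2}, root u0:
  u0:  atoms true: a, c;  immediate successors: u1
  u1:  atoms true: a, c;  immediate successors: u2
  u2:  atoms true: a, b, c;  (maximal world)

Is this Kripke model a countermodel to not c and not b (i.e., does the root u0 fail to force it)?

Yes

u0 does not force not c and not b since u0 fails not c.
So the root u0 does not force not c and not b; the model is a countermodel.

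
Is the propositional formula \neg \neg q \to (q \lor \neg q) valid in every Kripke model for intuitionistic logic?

This is a variant of double-negation elimination (deriving excluded middle from double negation), which is not intuitionistically valid.
A Kripke countermodel: worlds a, b; order generated by a \le b; atoms true at each world — a:{}; b:{q}.
a \nVdash \neg \neg q \to (q \lor \neg q): already at a itself, a \Vdash \neg \neg q but a \nVdash q \lor \neg q.
a \nVdash q \lor \neg q: neither disjunct is forced at a.
a lacks atom q, so a \nVdash q.
So the root a does not force the formula.

No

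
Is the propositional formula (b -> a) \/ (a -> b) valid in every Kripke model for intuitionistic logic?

This is the Gödel–Dummett linearity axiom, which is not intuitionistically valid.
A Kripke countermodel: worlds 0, 1, 2; order generated by 0 <= 1, 0 <= 2; atoms true at each world — 0:{}; 1:{b}; 2:{a}.
0 ||-/- (b -> a) \/ (a -> b): neither disjunct is forced at 0.
0 ||-/- b -> a: at the accessible world 1, 1 ||- b but 1 ||-/- a.
1 lacks atom a, so 1 ||-/- a.
So the root 0 does not force the formula.

No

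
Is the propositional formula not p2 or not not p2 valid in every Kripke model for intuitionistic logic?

This is the weak law of excluded middle, which is not intuitionistically valid.
A Kripke countermodel: worlds s0, s1, s2; order generated by s0 <= s1, s0 <= s2; atoms true at each world — s0:{}; s1:{p2}; s2:{}.
s0 does not force not p2 or not not p2: neither disjunct is forced at s0.
s0 does not force not p2 since s1 is accessible from s0 and s1 forces p2.
So the root s0 does not force the formula.

No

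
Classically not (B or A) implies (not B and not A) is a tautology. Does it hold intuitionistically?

Yes

This is a constructively valid De Morgan direction (negated disjunction to conjunction of negations), which is intuitionistically derivable.
From not (B or A): if B held then B or A would, contradiction — so not B; similarly not A.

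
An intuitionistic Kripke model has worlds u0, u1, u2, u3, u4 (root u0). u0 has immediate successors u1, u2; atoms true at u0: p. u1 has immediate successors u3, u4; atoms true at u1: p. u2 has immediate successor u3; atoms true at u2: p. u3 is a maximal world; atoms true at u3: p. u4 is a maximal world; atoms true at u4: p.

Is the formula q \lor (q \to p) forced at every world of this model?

u0 \Vdash q \lor (q \to p) via the disjunct q \to p.
Since the root u0 forces q \lor (q \to p) and forcing is persistent (monotone upward), every world forces it.

Yes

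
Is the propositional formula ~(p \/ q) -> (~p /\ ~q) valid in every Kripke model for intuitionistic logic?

This is a constructively valid De Morgan direction (negated disjunction to conjunction of negations), which is intuitionistically derivable.
From ~(p \/ q): if p held then p \/ q would, contradiction — so ~p; similarly ~q.

Yes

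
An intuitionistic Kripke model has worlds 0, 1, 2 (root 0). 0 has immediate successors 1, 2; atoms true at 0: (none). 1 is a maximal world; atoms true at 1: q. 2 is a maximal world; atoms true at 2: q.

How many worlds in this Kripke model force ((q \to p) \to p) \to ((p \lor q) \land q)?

2

0: does not force it — 0 \nVdash ((q \to p) \to p) \to ((p \lor q) \land q): already at 0 itself, 0 \Vdash (q \to p) \to p but 0 \nVdash (p \lor q) \land q.
1: forces it.
2: forces it.
Worlds forcing the formula: {1, 2}.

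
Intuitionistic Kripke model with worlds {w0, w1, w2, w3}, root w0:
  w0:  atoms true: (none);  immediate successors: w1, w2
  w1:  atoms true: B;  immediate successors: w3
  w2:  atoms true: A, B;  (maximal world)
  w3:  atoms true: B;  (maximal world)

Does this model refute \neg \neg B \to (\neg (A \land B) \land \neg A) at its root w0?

Yes

w0 \nVdash \neg \neg B \to (\neg (A \land B) \land \neg A): already at w0 itself, w0 \Vdash \neg \neg B but w0 \nVdash \neg (A \land B) \land \neg A.
w0 \nVdash \neg (A \land B) \land \neg A since w0 fails \neg (A \land B).
So the root w0 does not force \neg \neg B \to (\neg (A \land B) \land \neg A); the model is a countermodel.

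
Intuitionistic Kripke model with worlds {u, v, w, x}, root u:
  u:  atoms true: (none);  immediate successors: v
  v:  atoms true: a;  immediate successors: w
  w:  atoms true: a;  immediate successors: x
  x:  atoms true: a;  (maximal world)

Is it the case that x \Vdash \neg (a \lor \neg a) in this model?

x \nVdash \neg (a \lor \neg a) since x is accessible from x and x \Vdash a \lor \neg a.
x \Vdash a \lor \neg a via the disjunct a.

No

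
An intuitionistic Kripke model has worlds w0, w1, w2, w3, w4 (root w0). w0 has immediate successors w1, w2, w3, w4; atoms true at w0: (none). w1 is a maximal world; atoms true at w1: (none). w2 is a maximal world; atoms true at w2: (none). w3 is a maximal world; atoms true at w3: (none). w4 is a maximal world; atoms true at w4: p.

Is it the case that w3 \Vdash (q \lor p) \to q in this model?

w3 \Vdash (q \lor p) \to q vacuously: no world accessible from w3 forces the antecedent q \lor p.

Yes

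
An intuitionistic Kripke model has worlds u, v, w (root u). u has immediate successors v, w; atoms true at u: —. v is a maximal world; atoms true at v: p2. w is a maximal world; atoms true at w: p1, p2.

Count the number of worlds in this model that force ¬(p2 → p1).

1

u: does not force it — u ⊮ ¬(p2 → p1) since w is accessible from u and w ⊩ p2 → p1.
v: forces it.
w: does not force it.
Worlds forcing the formula: {v}.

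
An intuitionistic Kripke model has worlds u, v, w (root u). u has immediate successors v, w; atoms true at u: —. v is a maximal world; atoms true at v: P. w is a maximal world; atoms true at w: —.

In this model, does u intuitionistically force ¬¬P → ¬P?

u ⊮ ¬¬P → ¬P: at the accessible world v, v ⊩ ¬¬P but v ⊮ ¬P.
v ⊮ ¬P since v is accessible from v and v ⊩ P.

No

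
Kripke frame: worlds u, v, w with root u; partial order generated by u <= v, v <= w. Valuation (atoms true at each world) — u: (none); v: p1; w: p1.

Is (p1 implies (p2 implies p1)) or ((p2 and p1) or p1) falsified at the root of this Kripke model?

u forces (p1 implies (p2 implies p1)) or ((p2 and p1) or p1) via the disjunct p1 implies (p2 implies p1).
So the root u forces (p1 implies (p2 implies p1)) or ((p2 and p1) or p1); the model is not a countermodel.

No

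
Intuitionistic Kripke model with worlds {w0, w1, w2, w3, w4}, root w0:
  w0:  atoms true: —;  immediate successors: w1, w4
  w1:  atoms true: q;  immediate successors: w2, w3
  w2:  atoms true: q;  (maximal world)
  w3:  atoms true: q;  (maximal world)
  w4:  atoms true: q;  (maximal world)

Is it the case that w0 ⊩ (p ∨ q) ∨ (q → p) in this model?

No

w0 ⊮ (p ∨ q) ∨ (q → p): neither disjunct is forced at w0.
w0 ⊮ p ∨ q: neither disjunct is forced at w0.
w0 lacks atom p, so w0 ⊮ p.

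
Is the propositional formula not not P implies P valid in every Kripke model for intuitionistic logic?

No

This is double-negation elimination, which is not intuitionistically valid.
A Kripke countermodel: worlds 0, 1; order generated by 0 <= 1; atoms true at each world — 0:{}; 1:{P}.
0 does not force not not P implies P: already at 0 itself, 0 forces not not P but 0 does not force P.
0 lacks atom P, so 0 does not force P.
So the root 0 does not force the formula.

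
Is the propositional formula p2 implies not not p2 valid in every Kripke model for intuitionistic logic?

This is double-negation introduction, which is intuitionistically derivable.
If a world forces p2 then every accessible world forces p2 (persistence), so none forces not p2; hence not not p2.

Yes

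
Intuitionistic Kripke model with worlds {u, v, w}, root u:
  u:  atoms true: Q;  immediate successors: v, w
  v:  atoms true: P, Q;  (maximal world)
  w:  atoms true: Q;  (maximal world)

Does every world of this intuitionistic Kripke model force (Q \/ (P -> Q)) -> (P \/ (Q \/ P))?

u ||- (Q \/ (P -> Q)) -> (P \/ (Q \/ P)): every world accessible from u that forces Q \/ (P -> Q) (namely u, v, w) also forces P \/ (Q \/ P).
Since the root u forces (Q \/ (P -> Q)) -> (P \/ (Q \/ P)) and forcing is persistent (monotone upward), every world forces it.

Yes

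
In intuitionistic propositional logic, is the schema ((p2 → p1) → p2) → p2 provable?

No

This is Peirce's law, which is not intuitionistically valid.
A Kripke countermodel: worlds u0, u1; order generated by u0 ≤ u1; atoms true at each world — u0:{}; u1:{p2}.
u0 ⊮ ((p2 → p1) → p2) → p2: already at u0 itself, u0 ⊩ (p2 → p1) → p2 but u0 ⊮ p2.
u0 lacks atom p2, so u0 ⊮ p2.
So the root u0 does not force the formula.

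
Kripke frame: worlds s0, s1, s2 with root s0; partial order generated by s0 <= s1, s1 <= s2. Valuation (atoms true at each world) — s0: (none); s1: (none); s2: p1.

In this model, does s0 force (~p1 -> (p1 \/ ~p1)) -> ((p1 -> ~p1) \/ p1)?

No

s0 ||-/- (~p1 -> (p1 \/ ~p1)) -> ((p1 -> ~p1) \/ p1): already at s0 itself, s0 ||- ~p1 -> (p1 \/ ~p1) but s0 ||-/- (p1 -> ~p1) \/ p1.
s0 ||-/- (p1 -> ~p1) \/ p1: neither disjunct is forced at s0.
s0 ||-/- p1 -> ~p1: at the accessible world s2, s2 ||- p1 but s2 ||-/- ~p1.
s2 ||-/- ~p1 since s2 is accessible from s2 and s2 ||- p1.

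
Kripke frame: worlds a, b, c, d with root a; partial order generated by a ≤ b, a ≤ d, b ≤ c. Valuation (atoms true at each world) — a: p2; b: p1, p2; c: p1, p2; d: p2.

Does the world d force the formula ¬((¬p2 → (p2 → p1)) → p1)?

Yes

d ⊩ ¬((¬p2 → (p2 → p1)) → p1): no world accessible from d forces (¬p2 → (p2 → p1)) → p1.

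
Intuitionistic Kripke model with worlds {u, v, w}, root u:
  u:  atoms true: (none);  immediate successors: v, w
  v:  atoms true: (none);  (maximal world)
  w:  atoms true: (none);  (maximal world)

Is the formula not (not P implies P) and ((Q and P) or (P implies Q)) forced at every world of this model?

Yes

u forces not (not P implies P) and ((Q and P) or (P implies Q)) since u forces both conjuncts.
Since the root u forces not (not P implies P) and ((Q and P) or (P implies Q)) and forcing is persistent (monotone upward), every world forces it.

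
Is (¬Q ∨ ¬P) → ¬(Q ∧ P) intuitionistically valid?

Yes

This is a constructively valid De Morgan direction (disjunction of negations to negated conjunction), which is intuitionistically derivable.
If ¬Q holds at a world then no accessible world forces Q, hence none forces Q ∧ P; likewise for ¬P.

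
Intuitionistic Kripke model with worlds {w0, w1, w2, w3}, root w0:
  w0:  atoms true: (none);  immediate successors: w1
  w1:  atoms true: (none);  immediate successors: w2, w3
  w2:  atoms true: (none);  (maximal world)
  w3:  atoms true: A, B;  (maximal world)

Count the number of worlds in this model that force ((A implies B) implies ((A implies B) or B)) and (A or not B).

2

w0: does not force it — w0 does not force ((A implies B) implies ((A implies B) or B)) and (A or not B) since w0 fails A or not B.
w1: does not force it.
w2: forces it.
w3: forces it.
Worlds forcing the formula: {w2, w3}.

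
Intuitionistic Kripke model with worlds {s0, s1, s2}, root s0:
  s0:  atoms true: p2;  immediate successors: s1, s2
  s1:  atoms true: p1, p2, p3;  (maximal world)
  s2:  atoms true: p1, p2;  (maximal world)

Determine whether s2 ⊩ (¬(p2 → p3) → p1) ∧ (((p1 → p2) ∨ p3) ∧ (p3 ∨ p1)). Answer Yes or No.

Yes

s2 ⊩ (¬(p2 → p3) → p1) ∧ (((p1 → p2) ∨ p3) ∧ (p3 ∨ p1)) since s2 forces both conjuncts.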